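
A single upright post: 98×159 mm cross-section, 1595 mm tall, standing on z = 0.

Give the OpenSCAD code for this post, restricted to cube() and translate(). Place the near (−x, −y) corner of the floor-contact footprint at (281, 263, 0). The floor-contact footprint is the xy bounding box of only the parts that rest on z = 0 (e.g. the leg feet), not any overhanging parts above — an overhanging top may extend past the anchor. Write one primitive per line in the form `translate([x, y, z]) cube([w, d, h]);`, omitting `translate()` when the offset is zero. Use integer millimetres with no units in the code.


translate([281, 263, 0]) cube([98, 159, 1595]);


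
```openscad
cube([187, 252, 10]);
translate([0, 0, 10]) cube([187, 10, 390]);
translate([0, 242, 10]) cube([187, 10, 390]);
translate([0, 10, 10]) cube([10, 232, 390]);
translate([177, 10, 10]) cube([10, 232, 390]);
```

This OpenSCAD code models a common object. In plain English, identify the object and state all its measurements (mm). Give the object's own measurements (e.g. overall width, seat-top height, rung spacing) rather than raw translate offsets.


An open-topped rectangular box: outside dimensions 187×252×400 mm, with a uniform wall and base thickness of 10 mm. The base is a full 187×252 slab on the floor; four walls sit on top of the base. The front and back walls (the −y and +y sides) span the full width; the two side walls fit between them.


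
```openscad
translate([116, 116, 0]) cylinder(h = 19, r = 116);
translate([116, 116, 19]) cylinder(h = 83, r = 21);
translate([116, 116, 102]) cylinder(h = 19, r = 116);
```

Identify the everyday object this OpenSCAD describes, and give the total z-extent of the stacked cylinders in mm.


A spool. The overall height is 121 mm.

Three coaxial cylinders, large–small–large — a spool. Two 19 mm flanges and a 83 mm core give 19 + 83 + 19 = 121 mm.


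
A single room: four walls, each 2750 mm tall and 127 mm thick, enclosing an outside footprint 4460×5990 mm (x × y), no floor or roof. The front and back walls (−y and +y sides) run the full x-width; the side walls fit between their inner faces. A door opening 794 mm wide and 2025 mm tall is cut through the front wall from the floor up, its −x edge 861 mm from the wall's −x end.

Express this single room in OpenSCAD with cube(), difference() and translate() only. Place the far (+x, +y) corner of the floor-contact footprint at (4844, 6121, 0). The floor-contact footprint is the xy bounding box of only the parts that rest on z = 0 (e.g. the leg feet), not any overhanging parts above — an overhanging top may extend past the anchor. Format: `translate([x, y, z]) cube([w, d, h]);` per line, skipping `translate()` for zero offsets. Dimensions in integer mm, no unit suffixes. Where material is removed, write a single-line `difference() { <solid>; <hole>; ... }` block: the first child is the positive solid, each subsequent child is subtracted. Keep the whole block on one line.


difference() { translate([384, 131, 0]) cube([4460, 127, 2750]); translate([1245, 131, 0]) cube([794, 127, 2025]); }
translate([384, 5994, 0]) cube([4460, 127, 2750]);
translate([384, 258, 0]) cube([127, 5736, 2750]);
translate([4717, 258, 0]) cube([127, 5736, 2750]);


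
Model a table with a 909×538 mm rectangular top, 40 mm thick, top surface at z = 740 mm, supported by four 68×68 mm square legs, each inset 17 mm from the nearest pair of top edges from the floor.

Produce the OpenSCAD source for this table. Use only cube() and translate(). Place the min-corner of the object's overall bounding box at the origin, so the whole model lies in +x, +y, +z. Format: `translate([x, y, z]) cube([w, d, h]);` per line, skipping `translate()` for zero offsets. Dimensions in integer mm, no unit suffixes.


translate([0, 0, 700]) cube([909, 538, 40]);
translate([17, 17, 0]) cube([68, 68, 700]);
translate([824, 17, 0]) cube([68, 68, 700]);
translate([17, 453, 0]) cube([68, 68, 700]);
translate([824, 453, 0]) cube([68, 68, 700]);


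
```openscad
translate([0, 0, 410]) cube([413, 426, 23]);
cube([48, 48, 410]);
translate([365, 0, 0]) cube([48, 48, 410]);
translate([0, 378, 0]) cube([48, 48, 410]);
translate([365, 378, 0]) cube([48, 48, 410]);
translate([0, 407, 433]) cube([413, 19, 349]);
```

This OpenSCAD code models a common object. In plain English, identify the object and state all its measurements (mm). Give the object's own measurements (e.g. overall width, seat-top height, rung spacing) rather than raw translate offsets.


A chair. The seat is a 413×426×23 mm slab with its top at z = 433 mm, on four 48×48 mm corner legs (flush with the seat edges, standing on z = 0). A flat backrest 19 mm thick, 349 mm tall, spans the full seat width and rises from the seat top along its +y edge, rear face flush with the rear of the seat.


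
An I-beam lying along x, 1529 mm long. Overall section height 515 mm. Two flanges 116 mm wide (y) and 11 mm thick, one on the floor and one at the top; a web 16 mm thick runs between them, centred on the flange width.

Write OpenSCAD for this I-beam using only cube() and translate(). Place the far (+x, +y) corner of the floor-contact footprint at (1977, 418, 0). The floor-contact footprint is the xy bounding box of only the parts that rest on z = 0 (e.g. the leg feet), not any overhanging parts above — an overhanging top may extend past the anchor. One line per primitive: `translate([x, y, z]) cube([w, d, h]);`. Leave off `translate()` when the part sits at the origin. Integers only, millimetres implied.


translate([448, 302, 0]) cube([1529, 116, 11]);
translate([448, 352, 11]) cube([1529, 16, 493]);
translate([448, 302, 504]) cube([1529, 116, 11]);


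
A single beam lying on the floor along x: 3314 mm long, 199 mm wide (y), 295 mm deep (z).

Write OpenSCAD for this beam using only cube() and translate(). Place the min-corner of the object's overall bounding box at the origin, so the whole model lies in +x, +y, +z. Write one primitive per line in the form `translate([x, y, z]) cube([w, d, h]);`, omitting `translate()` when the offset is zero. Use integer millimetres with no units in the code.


cube([3314, 199, 295]);


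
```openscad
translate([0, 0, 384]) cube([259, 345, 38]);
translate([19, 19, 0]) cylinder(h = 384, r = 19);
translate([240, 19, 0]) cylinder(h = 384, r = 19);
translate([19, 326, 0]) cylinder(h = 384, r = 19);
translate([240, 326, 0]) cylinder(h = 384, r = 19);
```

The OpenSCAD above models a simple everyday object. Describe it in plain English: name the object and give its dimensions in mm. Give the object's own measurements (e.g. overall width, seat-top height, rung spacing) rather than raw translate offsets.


A four-legged stool. The seat is a 259×345×38 mm slab whose top surface is at z = 422 mm; four round legs, each 38 mm in diameter, run from the floor (z = 0) to the underside of the seat, each leg's axis is inset half a diameter from the nearest pair of seat edges (so the leg's bounding box is flush with the corner).


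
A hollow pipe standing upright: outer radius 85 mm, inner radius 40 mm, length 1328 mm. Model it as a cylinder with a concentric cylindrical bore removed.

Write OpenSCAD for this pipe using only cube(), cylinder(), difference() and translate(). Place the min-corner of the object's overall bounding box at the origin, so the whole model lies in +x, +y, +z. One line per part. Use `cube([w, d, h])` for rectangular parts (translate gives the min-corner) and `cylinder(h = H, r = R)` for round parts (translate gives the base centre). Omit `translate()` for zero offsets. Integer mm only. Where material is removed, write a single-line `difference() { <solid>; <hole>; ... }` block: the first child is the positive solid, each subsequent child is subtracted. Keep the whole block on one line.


difference() { translate([85, 85, 0]) cylinder(h = 1328, r = 85); translate([85, 85, 0]) cylinder(h = 1328, r = 40); }


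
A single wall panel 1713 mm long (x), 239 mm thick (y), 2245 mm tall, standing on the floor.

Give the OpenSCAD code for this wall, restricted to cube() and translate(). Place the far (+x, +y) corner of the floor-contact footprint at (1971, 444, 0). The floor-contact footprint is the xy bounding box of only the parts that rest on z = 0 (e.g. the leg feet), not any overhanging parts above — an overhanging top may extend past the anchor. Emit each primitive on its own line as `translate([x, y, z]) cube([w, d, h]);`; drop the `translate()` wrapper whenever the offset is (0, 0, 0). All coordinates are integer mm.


translate([258, 205, 0]) cube([1713, 239, 2245]);


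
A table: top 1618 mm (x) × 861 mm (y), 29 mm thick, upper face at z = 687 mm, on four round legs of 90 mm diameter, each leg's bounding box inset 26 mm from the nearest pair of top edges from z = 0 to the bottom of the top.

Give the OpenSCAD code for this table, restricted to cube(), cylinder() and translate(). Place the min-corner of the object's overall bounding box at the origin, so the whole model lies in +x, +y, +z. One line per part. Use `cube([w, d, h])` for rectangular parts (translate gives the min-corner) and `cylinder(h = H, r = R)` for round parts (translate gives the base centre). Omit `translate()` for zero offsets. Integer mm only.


// leg_h = 687 - 29 = 658
translate([0, 0, 658]) cube([1618, 861, 29]);
translate([71, 71, 0]) cylinder(h = 658, r = 45);
translate([1547, 71, 0]) cylinder(h = 658, r = 45);
translate([71, 790, 0]) cylinder(h = 658, r = 45);
translate([1547, 790, 0]) cylinder(h = 658, r = 45);


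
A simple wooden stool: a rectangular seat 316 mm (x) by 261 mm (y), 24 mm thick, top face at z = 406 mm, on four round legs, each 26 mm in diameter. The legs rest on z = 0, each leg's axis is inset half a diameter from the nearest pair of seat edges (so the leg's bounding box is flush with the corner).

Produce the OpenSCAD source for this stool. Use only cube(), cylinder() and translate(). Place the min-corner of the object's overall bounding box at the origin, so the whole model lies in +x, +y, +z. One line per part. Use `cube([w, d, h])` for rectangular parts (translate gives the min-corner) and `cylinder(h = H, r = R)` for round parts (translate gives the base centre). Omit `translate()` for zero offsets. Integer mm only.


translate([0, 0, 382]) cube([316, 261, 24]);
translate([13, 13, 0]) cylinder(h = 382, r = 13);
translate([303, 13, 0]) cylinder(h = 382, r = 13);
translate([13, 248, 0]) cylinder(h = 382, r = 13);
translate([303, 248, 0]) cylinder(h = 382, r = 13);


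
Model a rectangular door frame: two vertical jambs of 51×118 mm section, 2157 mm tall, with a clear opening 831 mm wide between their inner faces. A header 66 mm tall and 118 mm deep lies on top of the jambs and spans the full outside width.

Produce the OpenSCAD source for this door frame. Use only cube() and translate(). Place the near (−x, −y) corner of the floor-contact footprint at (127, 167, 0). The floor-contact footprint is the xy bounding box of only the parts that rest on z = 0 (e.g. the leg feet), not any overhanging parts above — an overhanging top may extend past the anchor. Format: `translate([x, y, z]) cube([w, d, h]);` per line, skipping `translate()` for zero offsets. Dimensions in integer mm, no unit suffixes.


translate([127, 167, 0]) cube([51, 118, 2157]);
translate([1009, 167, 0]) cube([51, 118, 2157]);
translate([127, 167, 2157]) cube([933, 118, 66]);


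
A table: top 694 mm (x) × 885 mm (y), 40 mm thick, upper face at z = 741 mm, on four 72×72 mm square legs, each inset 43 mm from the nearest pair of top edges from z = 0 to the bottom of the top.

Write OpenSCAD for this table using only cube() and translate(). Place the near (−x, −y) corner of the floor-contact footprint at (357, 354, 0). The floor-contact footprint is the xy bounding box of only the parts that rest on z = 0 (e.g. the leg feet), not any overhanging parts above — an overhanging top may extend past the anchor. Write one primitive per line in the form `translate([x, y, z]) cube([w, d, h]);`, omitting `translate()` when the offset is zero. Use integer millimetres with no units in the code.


// leg_h = 741 - 40 = 701
translate([314, 311, 701]) cube([694, 885, 40]);
translate([357, 354, 0]) cube([72, 72, 701]);
translate([893, 354, 0]) cube([72, 72, 701]);
translate([357, 1081, 0]) cube([72, 72, 701]);
translate([893, 1081, 0]) cube([72, 72, 701]);


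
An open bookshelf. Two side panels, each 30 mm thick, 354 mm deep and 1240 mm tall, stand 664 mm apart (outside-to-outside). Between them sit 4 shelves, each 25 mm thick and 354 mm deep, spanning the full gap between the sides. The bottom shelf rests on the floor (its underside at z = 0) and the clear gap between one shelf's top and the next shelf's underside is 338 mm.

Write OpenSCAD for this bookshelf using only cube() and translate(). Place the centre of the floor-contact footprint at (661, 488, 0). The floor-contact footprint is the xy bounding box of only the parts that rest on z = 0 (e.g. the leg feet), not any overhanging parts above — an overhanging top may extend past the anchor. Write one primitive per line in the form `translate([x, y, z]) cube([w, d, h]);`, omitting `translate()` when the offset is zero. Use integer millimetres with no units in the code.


translate([329, 311, 0]) cube([30, 354, 1240]);
translate([963, 311, 0]) cube([30, 354, 1240]);
translate([359, 311, 0]) cube([604, 354, 25]);
translate([359, 311, 363]) cube([604, 354, 25]);
translate([359, 311, 726]) cube([604, 354, 25]);
translate([359, 311, 1089]) cube([604, 354, 25]);


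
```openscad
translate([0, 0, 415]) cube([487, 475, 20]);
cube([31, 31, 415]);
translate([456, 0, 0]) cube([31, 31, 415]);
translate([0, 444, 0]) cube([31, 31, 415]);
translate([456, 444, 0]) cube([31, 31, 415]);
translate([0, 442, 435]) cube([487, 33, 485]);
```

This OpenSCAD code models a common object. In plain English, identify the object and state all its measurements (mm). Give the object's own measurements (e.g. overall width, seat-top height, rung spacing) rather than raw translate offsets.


A chair. The seat is a 487×475×20 mm slab with its top at z = 435 mm, on four 31×31 mm corner legs (flush with the seat edges, standing on z = 0). A flat backrest 33 mm thick, 485 mm tall, spans the full seat width and rises from the seat top along its +y edge, rear face flush with the rear of the seat.


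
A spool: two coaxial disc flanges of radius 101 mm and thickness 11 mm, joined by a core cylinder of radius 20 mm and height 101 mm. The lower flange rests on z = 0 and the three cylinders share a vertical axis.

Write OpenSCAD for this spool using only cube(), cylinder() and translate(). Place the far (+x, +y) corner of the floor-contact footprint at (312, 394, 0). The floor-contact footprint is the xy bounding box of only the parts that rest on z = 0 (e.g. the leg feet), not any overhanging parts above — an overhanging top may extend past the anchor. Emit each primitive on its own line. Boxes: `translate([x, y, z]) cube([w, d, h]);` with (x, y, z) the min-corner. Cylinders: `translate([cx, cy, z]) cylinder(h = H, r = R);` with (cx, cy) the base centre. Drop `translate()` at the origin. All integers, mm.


translate([211, 293, 0]) cylinder(h = 11, r = 101);
translate([211, 293, 11]) cylinder(h = 101, r = 20);
translate([211, 293, 112]) cylinder(h = 11, r = 101);


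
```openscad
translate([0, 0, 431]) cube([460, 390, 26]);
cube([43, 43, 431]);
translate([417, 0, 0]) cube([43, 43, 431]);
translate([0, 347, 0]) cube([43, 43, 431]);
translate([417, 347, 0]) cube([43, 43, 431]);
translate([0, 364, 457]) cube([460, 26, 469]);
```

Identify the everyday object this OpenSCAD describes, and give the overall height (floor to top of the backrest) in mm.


A chair. The overall height is 926 mm.

A slab on four corner posts with a tall panel at the back — a chair. The seat slab sits at z = 431 with thickness 26, and the 469 mm backrest starts at the seat top, so the overall height is 431 + 26 + 469 = 926 mm.


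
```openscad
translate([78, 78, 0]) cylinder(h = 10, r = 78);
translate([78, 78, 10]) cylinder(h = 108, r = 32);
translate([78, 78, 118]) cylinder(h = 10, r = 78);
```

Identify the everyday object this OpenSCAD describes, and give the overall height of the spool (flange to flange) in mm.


A spool. The overall height is 128 mm.

Three coaxial cylinders, large–small–large — a spool. Two 10 mm flanges and a 108 mm core give 10 + 108 + 10 = 128 mm.


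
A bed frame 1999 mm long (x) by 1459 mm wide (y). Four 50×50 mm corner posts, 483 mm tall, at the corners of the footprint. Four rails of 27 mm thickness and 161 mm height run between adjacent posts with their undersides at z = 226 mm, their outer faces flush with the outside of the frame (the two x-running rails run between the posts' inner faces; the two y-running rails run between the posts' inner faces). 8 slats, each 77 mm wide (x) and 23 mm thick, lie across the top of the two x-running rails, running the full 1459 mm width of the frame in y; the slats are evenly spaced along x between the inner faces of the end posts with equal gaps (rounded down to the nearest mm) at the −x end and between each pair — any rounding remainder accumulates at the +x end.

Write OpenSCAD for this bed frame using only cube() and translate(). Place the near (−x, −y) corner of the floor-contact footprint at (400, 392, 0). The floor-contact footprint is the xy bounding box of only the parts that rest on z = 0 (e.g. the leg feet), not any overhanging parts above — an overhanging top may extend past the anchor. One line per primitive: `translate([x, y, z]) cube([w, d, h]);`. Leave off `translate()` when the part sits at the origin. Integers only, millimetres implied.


translate([400, 392, 0]) cube([50, 50, 483]);
translate([400, 1801, 0]) cube([50, 50, 483]);
translate([2349, 392, 0]) cube([50, 50, 483]);
translate([2349, 1801, 0]) cube([50, 50, 483]);
translate([450, 392, 226]) cube([1899, 27, 161]);
translate([450, 1824, 226]) cube([1899, 27, 161]);
translate([400, 442, 226]) cube([27, 1359, 161]);
translate([2372, 442, 226]) cube([27, 1359, 161]);
translate([592, 392, 387]) cube([77, 1459, 23]);
translate([811, 392, 387]) cube([77, 1459, 23]);
translate([1030, 392, 387]) cube([77, 1459, 23]);
translate([1249, 392, 387]) cube([77, 1459, 23]);
translate([1468, 392, 387]) cube([77, 1459, 23]);
translate([1687, 392, 387]) cube([77, 1459, 23]);
translate([1906, 392, 387]) cube([77, 1459, 23]);
translate([2125, 392, 387]) cube([77, 1459, 23]);


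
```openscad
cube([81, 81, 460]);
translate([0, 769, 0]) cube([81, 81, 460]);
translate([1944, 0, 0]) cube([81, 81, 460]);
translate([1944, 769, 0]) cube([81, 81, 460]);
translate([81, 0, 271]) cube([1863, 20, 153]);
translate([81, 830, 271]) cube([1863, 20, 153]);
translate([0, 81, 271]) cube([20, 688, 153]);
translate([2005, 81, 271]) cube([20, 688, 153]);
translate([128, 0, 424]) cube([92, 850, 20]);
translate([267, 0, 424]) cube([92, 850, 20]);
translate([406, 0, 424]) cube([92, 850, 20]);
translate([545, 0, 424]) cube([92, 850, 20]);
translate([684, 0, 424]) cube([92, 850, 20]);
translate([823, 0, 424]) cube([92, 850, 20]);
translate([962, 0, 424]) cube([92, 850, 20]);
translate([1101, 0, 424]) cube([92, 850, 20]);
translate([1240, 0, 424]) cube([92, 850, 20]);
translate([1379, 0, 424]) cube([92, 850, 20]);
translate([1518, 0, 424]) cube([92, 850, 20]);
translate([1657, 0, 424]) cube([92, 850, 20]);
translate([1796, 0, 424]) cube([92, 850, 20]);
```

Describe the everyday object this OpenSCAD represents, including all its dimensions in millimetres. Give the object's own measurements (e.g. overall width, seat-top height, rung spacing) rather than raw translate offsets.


A bed frame 2025 mm long (x) by 850 mm wide (y). Four 81×81 mm corner posts, 460 mm tall, at the corners of the footprint. Four rails of 20 mm thickness and 153 mm height run between adjacent posts with their undersides at z = 271 mm, their outer faces flush with the outside of the frame (the two x-running rails run between the posts' inner faces; the two y-running rails run between the posts' inner faces). 13 slats, each 92 mm wide (x) and 20 mm thick, lie across the top of the two x-running rails, running the full 850 mm width of the frame in y; along x they sit between the end posts with a 47 mm gap after the −x posts and between neighbouring slats, leaving 56 mm before the +x posts.


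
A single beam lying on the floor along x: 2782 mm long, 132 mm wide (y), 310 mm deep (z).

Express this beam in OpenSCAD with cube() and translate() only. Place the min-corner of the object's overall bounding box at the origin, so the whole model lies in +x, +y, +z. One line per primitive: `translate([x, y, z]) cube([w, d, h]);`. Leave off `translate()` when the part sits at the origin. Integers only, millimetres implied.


cube([2782, 132, 310]);


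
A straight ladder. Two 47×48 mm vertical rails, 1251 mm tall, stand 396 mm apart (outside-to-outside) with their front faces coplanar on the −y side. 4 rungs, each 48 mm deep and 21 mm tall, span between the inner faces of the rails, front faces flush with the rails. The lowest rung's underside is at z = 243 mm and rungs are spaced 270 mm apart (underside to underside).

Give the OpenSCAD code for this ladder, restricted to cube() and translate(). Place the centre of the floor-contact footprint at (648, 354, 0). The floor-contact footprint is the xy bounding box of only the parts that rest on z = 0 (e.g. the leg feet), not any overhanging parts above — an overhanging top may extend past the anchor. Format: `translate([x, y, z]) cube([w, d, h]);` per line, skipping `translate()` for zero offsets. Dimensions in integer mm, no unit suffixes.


translate([450, 330, 0]) cube([47, 48, 1251]);
translate([799, 330, 0]) cube([47, 48, 1251]);
translate([497, 330, 243]) cube([302, 48, 21]);
translate([497, 330, 513]) cube([302, 48, 21]);
translate([497, 330, 783]) cube([302, 48, 21]);
translate([497, 330, 1053]) cube([302, 48, 21]);


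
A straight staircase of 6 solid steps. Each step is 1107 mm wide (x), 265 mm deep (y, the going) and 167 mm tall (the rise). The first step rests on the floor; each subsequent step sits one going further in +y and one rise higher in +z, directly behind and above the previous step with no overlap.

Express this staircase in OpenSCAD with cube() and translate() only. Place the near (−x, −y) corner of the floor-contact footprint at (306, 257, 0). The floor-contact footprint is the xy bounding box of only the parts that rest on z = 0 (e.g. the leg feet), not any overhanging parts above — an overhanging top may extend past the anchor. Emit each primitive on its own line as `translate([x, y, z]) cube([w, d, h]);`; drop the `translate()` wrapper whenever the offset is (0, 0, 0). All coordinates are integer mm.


translate([306, 257, 0]) cube([1107, 265, 167]);
translate([306, 522, 167]) cube([1107, 265, 167]);
translate([306, 787, 334]) cube([1107, 265, 167]);
translate([306, 1052, 501]) cube([1107, 265, 167]);
translate([306, 1317, 668]) cube([1107, 265, 167]);
translate([306, 1582, 835]) cube([1107, 265, 167]);


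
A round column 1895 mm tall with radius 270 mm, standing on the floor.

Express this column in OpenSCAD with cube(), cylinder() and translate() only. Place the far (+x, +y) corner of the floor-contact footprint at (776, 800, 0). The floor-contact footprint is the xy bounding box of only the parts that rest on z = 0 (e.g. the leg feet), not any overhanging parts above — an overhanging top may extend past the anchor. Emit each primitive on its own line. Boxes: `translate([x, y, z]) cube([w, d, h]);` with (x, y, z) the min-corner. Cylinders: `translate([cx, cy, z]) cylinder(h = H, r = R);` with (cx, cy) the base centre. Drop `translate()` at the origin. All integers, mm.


translate([506, 530, 0]) cylinder(h = 1895, r = 270);


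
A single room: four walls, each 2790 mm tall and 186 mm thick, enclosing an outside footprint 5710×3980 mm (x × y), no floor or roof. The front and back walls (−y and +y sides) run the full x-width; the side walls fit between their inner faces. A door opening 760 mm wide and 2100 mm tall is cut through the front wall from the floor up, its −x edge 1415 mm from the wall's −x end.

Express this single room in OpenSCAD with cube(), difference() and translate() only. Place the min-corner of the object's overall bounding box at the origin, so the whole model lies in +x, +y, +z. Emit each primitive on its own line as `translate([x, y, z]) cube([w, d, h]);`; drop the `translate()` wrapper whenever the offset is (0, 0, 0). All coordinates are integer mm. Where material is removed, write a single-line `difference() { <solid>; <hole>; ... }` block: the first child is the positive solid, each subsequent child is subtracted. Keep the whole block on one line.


difference() { cube([5710, 186, 2790]); translate([1415, 0, 0]) cube([760, 186, 2100]); }
translate([0, 3794, 0]) cube([5710, 186, 2790]);
translate([0, 186, 0]) cube([186, 3608, 2790]);
translate([5524, 186, 0]) cube([186, 3608, 2790]);


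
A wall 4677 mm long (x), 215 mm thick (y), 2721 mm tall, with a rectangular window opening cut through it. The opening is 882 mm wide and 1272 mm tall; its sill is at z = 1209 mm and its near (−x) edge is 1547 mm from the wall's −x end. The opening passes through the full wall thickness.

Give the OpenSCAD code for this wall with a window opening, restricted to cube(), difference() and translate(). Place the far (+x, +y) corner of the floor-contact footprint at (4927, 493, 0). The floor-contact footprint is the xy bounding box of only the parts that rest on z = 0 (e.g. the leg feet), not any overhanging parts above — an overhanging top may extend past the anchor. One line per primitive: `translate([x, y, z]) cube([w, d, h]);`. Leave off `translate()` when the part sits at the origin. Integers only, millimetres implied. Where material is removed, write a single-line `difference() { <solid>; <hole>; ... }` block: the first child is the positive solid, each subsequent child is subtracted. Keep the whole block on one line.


difference() { translate([250, 278, 0]) cube([4677, 215, 2721]); translate([1797, 278, 1209]) cube([882, 215, 1272]); }


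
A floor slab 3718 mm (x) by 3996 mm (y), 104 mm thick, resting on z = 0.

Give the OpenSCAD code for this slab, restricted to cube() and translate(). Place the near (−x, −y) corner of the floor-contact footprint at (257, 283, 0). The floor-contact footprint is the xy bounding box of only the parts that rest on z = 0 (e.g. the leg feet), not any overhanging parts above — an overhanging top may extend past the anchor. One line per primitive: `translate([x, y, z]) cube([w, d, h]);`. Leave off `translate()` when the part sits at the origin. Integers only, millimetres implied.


translate([257, 283, 0]) cube([3718, 3996, 104]);


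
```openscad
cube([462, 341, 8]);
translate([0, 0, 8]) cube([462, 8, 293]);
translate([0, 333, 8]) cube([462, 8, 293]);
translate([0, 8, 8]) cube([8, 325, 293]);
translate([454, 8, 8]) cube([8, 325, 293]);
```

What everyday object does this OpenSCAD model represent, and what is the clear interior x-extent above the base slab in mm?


An open box. The internal width is 446 mm.

A 462×341 base slab with four walls standing on it — an open box. The base is 462 mm wide and the walls are 8 mm thick, so the internal width is 462 − 2 × 8 = 446 mm.


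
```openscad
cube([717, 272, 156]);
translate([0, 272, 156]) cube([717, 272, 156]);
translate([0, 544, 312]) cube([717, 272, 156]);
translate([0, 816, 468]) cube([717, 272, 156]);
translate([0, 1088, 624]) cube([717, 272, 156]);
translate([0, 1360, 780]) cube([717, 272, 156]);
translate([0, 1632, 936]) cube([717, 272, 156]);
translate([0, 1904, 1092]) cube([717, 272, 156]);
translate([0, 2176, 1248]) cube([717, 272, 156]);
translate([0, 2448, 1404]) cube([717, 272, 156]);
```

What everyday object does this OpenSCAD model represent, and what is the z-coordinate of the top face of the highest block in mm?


A staircase. The total rise is 1560 mm.

10 identical blocks, each offset up and back from the previous — a staircase. Each step is 156 mm tall and there are 10 of them, so the total rise is 10 × 156 = 1560 mm.


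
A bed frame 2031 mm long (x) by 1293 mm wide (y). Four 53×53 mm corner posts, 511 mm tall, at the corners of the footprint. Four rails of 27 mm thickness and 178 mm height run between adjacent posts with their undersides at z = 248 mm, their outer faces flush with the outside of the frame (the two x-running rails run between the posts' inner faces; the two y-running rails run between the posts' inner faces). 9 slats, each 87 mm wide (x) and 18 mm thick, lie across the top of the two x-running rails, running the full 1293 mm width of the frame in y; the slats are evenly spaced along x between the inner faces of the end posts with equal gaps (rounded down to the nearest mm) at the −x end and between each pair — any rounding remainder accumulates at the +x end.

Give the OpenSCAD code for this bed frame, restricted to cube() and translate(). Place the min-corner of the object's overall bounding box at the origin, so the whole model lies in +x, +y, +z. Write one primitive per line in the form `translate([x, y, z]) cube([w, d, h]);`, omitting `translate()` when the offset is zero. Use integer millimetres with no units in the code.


// slat z = rail_z + rail_h = 248 + 178 = 426
// slat gap = ⌊(1925 − 9·87) / 10⌋ = 114
cube([53, 53, 511]);
translate([0, 1240, 0]) cube([53, 53, 511]);
translate([1978, 0, 0]) cube([53, 53, 511]);
translate([1978, 1240, 0]) cube([53, 53, 511]);
translate([53, 0, 248]) cube([1925, 27, 178]);
translate([53, 1266, 248]) cube([1925, 27, 178]);
translate([0, 53, 248]) cube([27, 1187, 178]);
translate([2004, 53, 248]) cube([27, 1187, 178]);
translate([167, 0, 426]) cube([87, 1293, 18]);
translate([368, 0, 426]) cube([87, 1293, 18]);
translate([569, 0, 426]) cube([87, 1293, 18]);
translate([770, 0, 426]) cube([87, 1293, 18]);
translate([971, 0, 426]) cube([87, 1293, 18]);
translate([1172, 0, 426]) cube([87, 1293, 18]);
translate([1373, 0, 426]) cube([87, 1293, 18]);
translate([1574, 0, 426]) cube([87, 1293, 18]);
translate([1775, 0, 426]) cube([87, 1293, 18]);


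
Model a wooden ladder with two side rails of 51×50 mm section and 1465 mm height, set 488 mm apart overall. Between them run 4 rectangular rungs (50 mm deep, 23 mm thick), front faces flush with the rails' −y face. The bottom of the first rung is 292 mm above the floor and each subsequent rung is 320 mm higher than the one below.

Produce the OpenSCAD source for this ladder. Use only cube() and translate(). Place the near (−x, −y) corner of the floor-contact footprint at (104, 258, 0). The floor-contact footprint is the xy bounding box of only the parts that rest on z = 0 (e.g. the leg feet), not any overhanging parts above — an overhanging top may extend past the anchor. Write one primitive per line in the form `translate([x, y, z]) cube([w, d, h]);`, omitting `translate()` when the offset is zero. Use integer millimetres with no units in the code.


translate([104, 258, 0]) cube([51, 50, 1465]);
translate([541, 258, 0]) cube([51, 50, 1465]);
translate([155, 258, 292]) cube([386, 50, 23]);
translate([155, 258, 612]) cube([386, 50, 23]);
translate([155, 258, 932]) cube([386, 50, 23]);
translate([155, 258, 1252]) cube([386, 50, 23]);


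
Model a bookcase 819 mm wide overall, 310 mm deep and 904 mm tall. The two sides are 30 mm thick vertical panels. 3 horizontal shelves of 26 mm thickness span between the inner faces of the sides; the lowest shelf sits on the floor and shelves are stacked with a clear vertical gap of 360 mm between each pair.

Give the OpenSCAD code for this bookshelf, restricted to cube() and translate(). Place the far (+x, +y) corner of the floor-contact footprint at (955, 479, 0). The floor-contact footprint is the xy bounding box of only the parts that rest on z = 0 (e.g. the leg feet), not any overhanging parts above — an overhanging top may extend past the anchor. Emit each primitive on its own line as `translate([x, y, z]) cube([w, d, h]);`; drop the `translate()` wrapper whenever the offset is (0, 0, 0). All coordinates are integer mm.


translate([136, 169, 0]) cube([30, 310, 904]);
translate([925, 169, 0]) cube([30, 310, 904]);
translate([166, 169, 0]) cube([759, 310, 26]);
translate([166, 169, 386]) cube([759, 310, 26]);
translate([166, 169, 772]) cube([759, 310, 26]);


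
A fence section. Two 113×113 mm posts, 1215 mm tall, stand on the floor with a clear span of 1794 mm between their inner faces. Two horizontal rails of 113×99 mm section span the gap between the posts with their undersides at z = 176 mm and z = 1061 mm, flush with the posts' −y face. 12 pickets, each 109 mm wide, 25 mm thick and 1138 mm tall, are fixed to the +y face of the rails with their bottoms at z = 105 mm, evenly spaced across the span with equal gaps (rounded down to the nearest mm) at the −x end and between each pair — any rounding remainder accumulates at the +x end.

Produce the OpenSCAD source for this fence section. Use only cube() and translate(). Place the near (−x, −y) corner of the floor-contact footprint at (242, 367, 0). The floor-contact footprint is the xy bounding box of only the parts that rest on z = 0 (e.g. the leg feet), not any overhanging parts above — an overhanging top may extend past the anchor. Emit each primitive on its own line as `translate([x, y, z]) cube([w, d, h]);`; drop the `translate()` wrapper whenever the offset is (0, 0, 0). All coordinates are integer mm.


translate([242, 367, 0]) cube([113, 113, 1215]);
translate([2149, 367, 0]) cube([113, 113, 1215]);
translate([355, 367, 176]) cube([1794, 113, 99]);
translate([355, 367, 1061]) cube([1794, 113, 99]);
translate([392, 480, 105]) cube([109, 25, 1138]);
translate([538, 480, 105]) cube([109, 25, 1138]);
translate([684, 480, 105]) cube([109, 25, 1138]);
translate([830, 480, 105]) cube([109, 25, 1138]);
translate([976, 480, 105]) cube([109, 25, 1138]);
translate([1122, 480, 105]) cube([109, 25, 1138]);
translate([1268, 480, 105]) cube([109, 25, 1138]);
translate([1414, 480, 105]) cube([109, 25, 1138]);
translate([1560, 480, 105]) cube([109, 25, 1138]);
translate([1706, 480, 105]) cube([109, 25, 1138]);
translate([1852, 480, 105]) cube([109, 25, 1138]);
translate([1998, 480, 105]) cube([109, 25, 1138]);


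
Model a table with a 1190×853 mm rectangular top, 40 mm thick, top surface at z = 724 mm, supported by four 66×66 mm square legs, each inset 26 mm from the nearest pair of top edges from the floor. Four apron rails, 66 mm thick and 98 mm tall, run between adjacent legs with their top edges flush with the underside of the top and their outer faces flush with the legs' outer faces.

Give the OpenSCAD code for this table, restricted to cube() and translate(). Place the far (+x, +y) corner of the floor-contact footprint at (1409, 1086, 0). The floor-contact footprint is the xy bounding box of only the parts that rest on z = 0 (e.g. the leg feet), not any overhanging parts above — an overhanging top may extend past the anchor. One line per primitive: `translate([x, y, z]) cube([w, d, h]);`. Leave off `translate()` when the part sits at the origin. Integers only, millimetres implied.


// leg_h = 724 - 40 = 684
// apron z = 684 - 98 = 586
translate([245, 259, 684]) cube([1190, 853, 40]);
translate([271, 285, 0]) cube([66, 66, 684]);
translate([1343, 285, 0]) cube([66, 66, 684]);
translate([271, 1020, 0]) cube([66, 66, 684]);
translate([1343, 1020, 0]) cube([66, 66, 684]);
translate([337, 285, 586]) cube([1006, 66, 98]);
translate([337, 1020, 586]) cube([1006, 66, 98]);
translate([271, 351, 586]) cube([66, 669, 98]);
translate([1343, 351, 586]) cube([66, 669, 98]);


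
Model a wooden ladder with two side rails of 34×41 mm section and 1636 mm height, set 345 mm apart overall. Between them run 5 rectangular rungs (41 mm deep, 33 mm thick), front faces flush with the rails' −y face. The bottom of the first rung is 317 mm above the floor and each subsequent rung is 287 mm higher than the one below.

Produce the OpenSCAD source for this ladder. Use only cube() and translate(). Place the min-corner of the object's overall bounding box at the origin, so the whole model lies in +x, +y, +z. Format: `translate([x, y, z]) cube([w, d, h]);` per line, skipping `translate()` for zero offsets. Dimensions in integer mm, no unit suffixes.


cube([34, 41, 1636]);
translate([311, 0, 0]) cube([34, 41, 1636]);
translate([34, 0, 317]) cube([277, 41, 33]);
translate([34, 0, 604]) cube([277, 41, 33]);
translate([34, 0, 891]) cube([277, 41, 33]);
translate([34, 0, 1178]) cube([277, 41, 33]);
translate([34, 0, 1465]) cube([277, 41, 33]);


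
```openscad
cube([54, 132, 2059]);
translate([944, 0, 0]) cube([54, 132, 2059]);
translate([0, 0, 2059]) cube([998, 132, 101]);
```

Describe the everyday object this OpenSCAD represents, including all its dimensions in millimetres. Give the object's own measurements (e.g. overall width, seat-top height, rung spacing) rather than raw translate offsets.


A door frame. The clear opening is 890 mm wide and 2059 mm high. Two 54 mm wide jambs, 132 mm deep, stand either side of the opening from the floor to the top of the opening. A 101 mm thick head sits across the top of both jambs, spanning the full outside width of the frame.


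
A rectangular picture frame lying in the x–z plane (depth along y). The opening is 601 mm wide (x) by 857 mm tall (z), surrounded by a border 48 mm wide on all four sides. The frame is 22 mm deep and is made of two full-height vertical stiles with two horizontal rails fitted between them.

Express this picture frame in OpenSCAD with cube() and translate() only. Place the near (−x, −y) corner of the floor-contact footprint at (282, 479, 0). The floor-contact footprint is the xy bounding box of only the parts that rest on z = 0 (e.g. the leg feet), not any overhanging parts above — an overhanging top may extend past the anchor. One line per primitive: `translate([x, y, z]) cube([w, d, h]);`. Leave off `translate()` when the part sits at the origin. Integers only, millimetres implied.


translate([282, 479, 0]) cube([48, 22, 953]);
translate([931, 479, 0]) cube([48, 22, 953]);
translate([330, 479, 0]) cube([601, 22, 48]);
translate([330, 479, 905]) cube([601, 22, 48]);


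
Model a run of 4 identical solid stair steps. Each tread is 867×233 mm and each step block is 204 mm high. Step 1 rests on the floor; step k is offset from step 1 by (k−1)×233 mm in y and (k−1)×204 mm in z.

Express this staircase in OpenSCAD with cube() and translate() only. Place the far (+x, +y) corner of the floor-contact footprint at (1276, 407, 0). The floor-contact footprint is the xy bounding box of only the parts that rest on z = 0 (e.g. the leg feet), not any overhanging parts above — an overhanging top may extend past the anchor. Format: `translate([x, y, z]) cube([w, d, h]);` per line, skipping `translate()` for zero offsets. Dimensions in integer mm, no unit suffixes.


translate([409, 174, 0]) cube([867, 233, 204]);
translate([409, 407, 204]) cube([867, 233, 204]);
translate([409, 640, 408]) cube([867, 233, 204]);
translate([409, 873, 612]) cube([867, 233, 204]);


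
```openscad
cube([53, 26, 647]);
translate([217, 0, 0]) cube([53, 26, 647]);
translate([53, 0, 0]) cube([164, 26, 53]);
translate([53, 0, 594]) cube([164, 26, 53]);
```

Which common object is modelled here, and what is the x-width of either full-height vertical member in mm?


A picture frame. The border width is 53 mm.

Four thin pieces enclosing a rectangular opening — a picture frame. The two full-height stiles are 647 mm tall; the top rail sits at z = 594 and is 53 mm tall, so the border above the opening is 647 − 594 = 53 mm, matching the stile x-width.


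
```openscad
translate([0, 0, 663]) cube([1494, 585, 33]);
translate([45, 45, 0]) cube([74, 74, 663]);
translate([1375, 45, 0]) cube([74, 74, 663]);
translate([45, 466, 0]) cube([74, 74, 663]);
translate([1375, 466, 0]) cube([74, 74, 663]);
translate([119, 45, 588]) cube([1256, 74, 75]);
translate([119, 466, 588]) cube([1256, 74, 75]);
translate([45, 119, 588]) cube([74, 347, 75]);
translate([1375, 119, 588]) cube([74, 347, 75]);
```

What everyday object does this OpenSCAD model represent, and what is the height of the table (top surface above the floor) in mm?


A table. The table height is 696 mm.

A 1494×585×33 slab sits at z = 663 on four 74 mm square posts — a table. The top surface is at 663 + 33 = 696 mm.
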